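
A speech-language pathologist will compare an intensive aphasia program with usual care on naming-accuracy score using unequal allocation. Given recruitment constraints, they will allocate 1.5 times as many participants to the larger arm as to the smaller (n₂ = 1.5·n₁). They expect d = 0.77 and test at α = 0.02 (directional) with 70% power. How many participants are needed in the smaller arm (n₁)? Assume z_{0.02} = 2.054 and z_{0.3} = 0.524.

With allocation ratio k = n₂/n₁ = 1.5, Var(x̄₁−x̄₂) = σ²(1/n₁ + 1/(k·n₁)) = σ²·(k+1)/(k·n₁).
So n₁ = (1 + 1/k)·((z_{α} + z_β)/d)² = 1.667 × (2.578/0.77)².
n₁ = 1.667 × 11.21 = 18.7.
Round up: n₁ = 19, giving n₂ = ⌈1.5 × 19⌉ = ⌈28.5⌉ = 29.

n₁ = 19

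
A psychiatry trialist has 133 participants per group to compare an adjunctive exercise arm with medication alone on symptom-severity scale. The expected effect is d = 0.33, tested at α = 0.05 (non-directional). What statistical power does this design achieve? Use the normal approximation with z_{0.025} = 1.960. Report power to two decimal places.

power ≈ 0.77

For two equal groups, power = Φ(d·√(n/2) − z_{α/2}).
d·√(n/2) = 0.33 × √(133/2) = 0.33 × 8.155 = 2.691.
z_β = 2.691 − 1.960 = 0.731.
Power = Φ(0.731) = 0.768.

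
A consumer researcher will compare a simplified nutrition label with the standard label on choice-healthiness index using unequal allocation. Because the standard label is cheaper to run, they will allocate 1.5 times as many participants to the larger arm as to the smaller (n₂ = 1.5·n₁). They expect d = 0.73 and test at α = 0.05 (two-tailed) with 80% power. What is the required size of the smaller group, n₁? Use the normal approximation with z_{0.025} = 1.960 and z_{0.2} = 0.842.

n₁ = 25

With allocation ratio k = n₂/n₁ = 1.5, Var(x̄₁−x̄₂) = σ²(1/n₁ + 1/(k·n₁)) = σ²·(k+1)/(k·n₁).
So n₁ = (1 + 1/k)·((z_{α/2} + z_β)/d)² = 1.667 × (2.802/0.73)².
n₁ = 1.667 × 14.73 = 24.6.
Round up: n₁ = 25, giving n₂ = ⌈1.5 × 25⌉ = ⌈37.5⌉ = 38.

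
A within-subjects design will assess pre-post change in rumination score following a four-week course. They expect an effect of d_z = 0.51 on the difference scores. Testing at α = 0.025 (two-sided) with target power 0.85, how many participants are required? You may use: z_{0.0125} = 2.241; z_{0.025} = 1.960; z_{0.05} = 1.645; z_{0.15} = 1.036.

For a paired (one-sample on differences) test: n = ((z_{α/2} + z_β) / d)².
z_{α/2} + z_β = 2.241 + 1.036 = 3.277.
n = (3.277 / 0.51)² = 6.425² = 41.29.
Round up.

n = 42 pairs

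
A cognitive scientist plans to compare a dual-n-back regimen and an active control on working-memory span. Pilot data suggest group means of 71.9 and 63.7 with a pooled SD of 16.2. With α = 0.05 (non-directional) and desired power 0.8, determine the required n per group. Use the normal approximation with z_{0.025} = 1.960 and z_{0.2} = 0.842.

n = 62 per group

Cohen's d = |M₁ − M₂| / SD_pooled = |71.9 − 63.7| / 16.2 = 8.2 / 16.2 = 0.506.
For two independent groups with equal n: n = 2·((z_{α/2} + z_β) / d)².
z_{α/2} + z_β = 1.960 + 0.842 = 2.802.
n = 2 × (2.802 / 0.506)² = 2 × 5.538² = 2 × 30.66 = 61.3.
Round up to the next whole participant.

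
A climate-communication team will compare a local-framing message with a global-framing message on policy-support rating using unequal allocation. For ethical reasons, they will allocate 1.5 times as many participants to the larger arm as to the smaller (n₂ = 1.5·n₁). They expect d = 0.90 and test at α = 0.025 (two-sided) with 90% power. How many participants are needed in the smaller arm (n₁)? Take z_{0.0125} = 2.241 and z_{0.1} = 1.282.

With allocation ratio k = n₂/n₁ = 1.5, Var(x̄₁−x̄₂) = σ²(1/n₁ + 1/(k·n₁)) = σ²·(k+1)/(k·n₁).
So n₁ = (1 + 1/k)·((z_{α/2} + z_β)/d)² = 1.667 × (3.523/0.90)².
n₁ = 1.667 × 15.32 = 25.5.
Round up: n₁ = 26, giving n₂ = 1.5 × 26 = 39.

n₁ = 26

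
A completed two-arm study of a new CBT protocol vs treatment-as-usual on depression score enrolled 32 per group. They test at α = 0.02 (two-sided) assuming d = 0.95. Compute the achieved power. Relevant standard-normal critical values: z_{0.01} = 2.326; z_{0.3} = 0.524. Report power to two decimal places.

For two equal groups, power = Φ(d·√(n/2) − z_{α/2}).
d·√(n/2) = 0.95 × √(32/2) = 0.95 × 4.000 = 3.800.
z_β = 3.800 − 2.326 = 1.474.
Power = Φ(1.474) = 0.930.

power ≈ 0.93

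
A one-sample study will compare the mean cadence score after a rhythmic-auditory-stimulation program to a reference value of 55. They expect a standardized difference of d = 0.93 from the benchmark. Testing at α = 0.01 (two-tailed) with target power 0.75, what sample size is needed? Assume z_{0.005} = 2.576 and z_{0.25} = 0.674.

n = 13

For a one-sample test: n = ((z_{α/2} + z_β) / d)².
z_{α/2} + z_β = 2.576 + 0.674 = 3.250.
n = (3.250 / 0.93)² = 3.495² = 12.21.
Round up.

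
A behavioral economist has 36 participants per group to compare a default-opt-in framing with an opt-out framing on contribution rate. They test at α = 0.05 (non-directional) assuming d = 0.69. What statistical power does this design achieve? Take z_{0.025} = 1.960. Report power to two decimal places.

power ≈ 0.83

For two equal groups, power = Φ(d·√(n/2) − z_{α/2}).
d·√(n/2) = 0.69 × √(36/2) = 0.69 × 4.243 = 2.927.
z_β = 2.927 − 1.960 = 0.967.
Power = Φ(0.967) = 0.833.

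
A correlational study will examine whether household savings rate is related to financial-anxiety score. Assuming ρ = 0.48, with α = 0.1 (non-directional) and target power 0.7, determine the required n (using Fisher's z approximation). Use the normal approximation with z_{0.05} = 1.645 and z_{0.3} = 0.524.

n = 21

Fisher's z: C = ½·ln((1+r)/(1−r)) = ½·ln(2.8462) = 0.5230.
n = ((z_{α/2} + z_β)/C)² + 3.
(1.645 + 0.524) / 0.5230 = 2.169 / 0.5230 = 4.147.
n = 4.147² + 3 = 17.20 + 3 = 20.2.
Round up.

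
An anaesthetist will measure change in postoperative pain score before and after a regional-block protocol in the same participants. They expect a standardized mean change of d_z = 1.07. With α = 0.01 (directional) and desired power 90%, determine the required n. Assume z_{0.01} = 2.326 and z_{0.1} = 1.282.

n = 12 pairs

For a paired (one-sample on differences) test: n = ((z_{α} + z_β) / d)².
z_{α} + z_β = 2.326 + 1.282 = 3.608.
n = (3.608 / 1.07)² = 3.372² = 11.37.
Round up.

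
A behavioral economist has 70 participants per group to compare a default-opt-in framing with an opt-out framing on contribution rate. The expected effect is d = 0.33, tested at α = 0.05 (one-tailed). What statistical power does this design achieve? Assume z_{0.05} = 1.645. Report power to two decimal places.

For two equal groups, power = Φ(d·√(n/2) − z_{α}).
d·√(n/2) = 0.33 × √(70/2) = 0.33 × 5.916 = 1.952.
z_β = 1.952 − 1.645 = 0.307.
Power = Φ(0.307) = 0.621.

power ≈ 0.62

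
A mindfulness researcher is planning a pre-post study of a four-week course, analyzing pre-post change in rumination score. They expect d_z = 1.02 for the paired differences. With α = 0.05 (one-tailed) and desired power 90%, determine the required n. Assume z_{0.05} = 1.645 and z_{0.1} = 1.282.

For a paired (one-sample on differences) test: n = ((z_{α} + z_β) / d)².
z_{α} + z_β = 1.645 + 1.282 = 2.927.
n = (2.927 / 1.02)² = 2.870² = 8.23.
Round up.

n = 9 pairs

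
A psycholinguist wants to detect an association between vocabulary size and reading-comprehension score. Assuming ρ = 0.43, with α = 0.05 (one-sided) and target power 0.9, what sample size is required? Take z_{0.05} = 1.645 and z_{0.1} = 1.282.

n = 44

Fisher's z: C = ½·ln((1+r)/(1−r)) = ½·ln(2.5088) = 0.4599.
n = ((z_{α} + z_β)/C)² + 3.
(1.645 + 1.282) / 0.4599 = 2.927 / 0.4599 = 6.364.
n = 6.364² + 3 = 40.51 + 3 = 43.5.
Round up.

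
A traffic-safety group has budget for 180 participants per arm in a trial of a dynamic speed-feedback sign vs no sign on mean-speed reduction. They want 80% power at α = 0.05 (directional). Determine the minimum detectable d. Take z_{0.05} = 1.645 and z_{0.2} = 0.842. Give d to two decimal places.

d_min ≈ 0.26

For two independent groups of n = 180 each: d_min = (z_{α} + z_β)·√(2/n).
z-sum = 1.645 + 0.842 = 2.487.
d_min = 2.487 × √(2/180) = 2.487 × 0.1054 = 0.262.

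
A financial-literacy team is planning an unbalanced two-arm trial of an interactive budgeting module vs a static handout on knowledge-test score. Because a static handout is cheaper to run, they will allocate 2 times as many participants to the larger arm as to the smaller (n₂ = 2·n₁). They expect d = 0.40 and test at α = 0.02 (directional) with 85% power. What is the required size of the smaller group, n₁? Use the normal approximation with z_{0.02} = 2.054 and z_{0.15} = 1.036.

n₁ = 90

With allocation ratio k = n₂/n₁ = 2, Var(x̄₁−x̄₂) = σ²(1/n₁ + 1/(k·n₁)) = σ²·(k+1)/(k·n₁).
So n₁ = (1 + 1/k)·((z_{α} + z_β)/d)² = 1.500 × (3.090/0.40)².
n₁ = 1.500 × 59.68 = 89.5.
Round up: n₁ = 90, giving n₂ = 2 × 90 = 180.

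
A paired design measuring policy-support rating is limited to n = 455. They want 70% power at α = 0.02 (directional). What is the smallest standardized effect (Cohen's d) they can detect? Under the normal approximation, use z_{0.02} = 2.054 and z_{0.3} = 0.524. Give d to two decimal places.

For a single sample (or paired design) of n = 455: d_min = (z_{α} + z_β)/√n.
z-sum = 2.054 + 0.524 = 2.578.
d_min = 2.578 / √455 = 2.578 / 21.331 = 0.121.

d_min ≈ 0.12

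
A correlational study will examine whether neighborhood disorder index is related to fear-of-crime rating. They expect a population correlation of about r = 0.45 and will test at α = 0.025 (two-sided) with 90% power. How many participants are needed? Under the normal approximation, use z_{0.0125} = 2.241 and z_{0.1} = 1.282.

n = 56

Fisher's z: C = ½·ln((1+r)/(1−r)) = ½·ln(2.6364) = 0.4847.
n = ((z_{α/2} + z_β)/C)² + 3.
(2.241 + 1.282) / 0.4847 = 3.523 / 0.4847 = 7.268.
n = 7.268² + 3 = 52.83 + 3 = 55.8.
Round up.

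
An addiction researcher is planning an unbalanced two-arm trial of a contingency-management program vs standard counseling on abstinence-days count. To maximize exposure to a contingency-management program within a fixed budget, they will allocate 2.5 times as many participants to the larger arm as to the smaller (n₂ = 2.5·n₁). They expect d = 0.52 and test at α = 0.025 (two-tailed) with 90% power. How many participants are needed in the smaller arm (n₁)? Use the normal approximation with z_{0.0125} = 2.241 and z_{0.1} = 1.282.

With allocation ratio k = n₂/n₁ = 2.5, Var(x̄₁−x̄₂) = σ²(1/n₁ + 1/(k·n₁)) = σ²·(k+1)/(k·n₁).
So n₁ = (1 + 1/k)·((z_{α/2} + z_β)/d)² = 1.400 × (3.523/0.52)².
n₁ = 1.400 × 45.90 = 64.3.
Round up: n₁ = 65, giving n₂ = ⌈2.5 × 65⌉ = ⌈162.5⌉ = 163.

n₁ = 65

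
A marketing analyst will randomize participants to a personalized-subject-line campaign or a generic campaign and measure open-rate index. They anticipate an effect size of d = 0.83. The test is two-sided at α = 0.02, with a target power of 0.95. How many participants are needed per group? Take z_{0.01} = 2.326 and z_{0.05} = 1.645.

n = 46 per group

For two independent groups with equal n: n = 2·((z_{α/2} + z_β) / d)².
z_{α/2} + z_β = 2.326 + 1.645 = 3.971.
n = 2 × (3.971 / 0.83)² = 2 × 4.784² = 2 × 22.89 = 45.8.
Round up to the next whole participant.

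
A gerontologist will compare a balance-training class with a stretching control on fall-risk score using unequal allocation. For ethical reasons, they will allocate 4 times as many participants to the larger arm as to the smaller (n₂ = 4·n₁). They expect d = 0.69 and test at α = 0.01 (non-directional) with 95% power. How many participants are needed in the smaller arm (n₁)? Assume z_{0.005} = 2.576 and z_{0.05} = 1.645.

With allocation ratio k = n₂/n₁ = 4, Var(x̄₁−x̄₂) = σ²(1/n₁ + 1/(k·n₁)) = σ²·(k+1)/(k·n₁).
So n₁ = (1 + 1/k)·((z_{α/2} + z_β)/d)² = 1.250 × (4.221/0.69)².
n₁ = 1.250 × 37.42 = 46.8.
Round up: n₁ = 47, giving n₂ = 4 × 47 = 188.

n₁ = 47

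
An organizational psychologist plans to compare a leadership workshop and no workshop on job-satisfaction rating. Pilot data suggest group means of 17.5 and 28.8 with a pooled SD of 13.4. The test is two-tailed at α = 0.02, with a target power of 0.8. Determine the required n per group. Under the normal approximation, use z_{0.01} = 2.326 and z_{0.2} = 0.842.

Cohen's d = |M₁ − M₂| / SD_pooled = |17.5 − 28.8| / 13.4 = 11.3 / 13.4 = 0.843.
For two independent groups with equal n: n = 2·((z_{α/2} + z_β) / d)².
z_{α/2} + z_β = 2.326 + 0.842 = 3.168.
n = 2 × (3.168 / 0.843)² = 2 × 3.758² = 2 × 14.12 = 28.2.
Round up to the next whole participant.

n = 29 per group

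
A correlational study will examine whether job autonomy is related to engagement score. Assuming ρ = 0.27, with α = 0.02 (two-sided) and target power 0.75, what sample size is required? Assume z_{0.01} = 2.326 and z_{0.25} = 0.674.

Fisher's z: C = ½·ln((1+r)/(1−r)) = ½·ln(1.7397) = 0.2769.
n = ((z_{α/2} + z_β)/C)² + 3.
(2.326 + 0.674) / 0.2769 = 3.000 / 0.2769 = 10.834.
n = 10.834² + 3 = 117.38 + 3 = 120.4.
Round up.

n = 121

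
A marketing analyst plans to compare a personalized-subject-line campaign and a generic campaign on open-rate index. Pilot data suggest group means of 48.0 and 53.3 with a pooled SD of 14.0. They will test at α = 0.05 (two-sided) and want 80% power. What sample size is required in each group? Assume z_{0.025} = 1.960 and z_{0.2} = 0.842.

n = 110 per group

Cohen's d = |M₁ − M₂| / SD_pooled = |48.0 − 53.3| / 14.0 = 5.3 / 14.0 = 0.379.
For two independent groups with equal n: n = 2·((z_{α/2} + z_β) / d)².
z_{α/2} + z_β = 1.960 + 0.842 = 2.802.
n = 2 × (2.802 / 0.379)² = 2 × 7.393² = 2 × 54.66 = 109.3.
Round up to the next whole participant.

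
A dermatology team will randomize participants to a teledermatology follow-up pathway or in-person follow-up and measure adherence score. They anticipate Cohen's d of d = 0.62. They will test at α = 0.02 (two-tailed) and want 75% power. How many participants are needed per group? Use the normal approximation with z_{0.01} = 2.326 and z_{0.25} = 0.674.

For two independent groups with equal n: n = 2·((z_{α/2} + z_β) / d)².
z_{α/2} + z_β = 2.326 + 0.674 = 3.000.
n = 2 × (3.000 / 0.62)² = 2 × 4.839² = 2 × 23.41 = 46.8.
Round up to the next whole participant.

n = 47 per group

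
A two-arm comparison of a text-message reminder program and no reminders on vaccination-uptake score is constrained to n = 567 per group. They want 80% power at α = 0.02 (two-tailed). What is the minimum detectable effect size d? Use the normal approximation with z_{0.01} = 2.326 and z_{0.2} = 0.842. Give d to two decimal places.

d_min ≈ 0.19

For two independent groups of n = 567 each: d_min = (z_{α/2} + z_β)·√(2/n).
z-sum = 2.326 + 0.842 = 3.168.
d_min = 3.168 × √(2/567) = 3.168 × 0.0594 = 0.188.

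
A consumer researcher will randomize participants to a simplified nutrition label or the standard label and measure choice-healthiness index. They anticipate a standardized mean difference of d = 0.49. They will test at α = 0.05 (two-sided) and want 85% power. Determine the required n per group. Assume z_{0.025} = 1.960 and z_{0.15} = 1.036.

For two independent groups with equal n: n = 2·((z_{α/2} + z_β) / d)².
z_{α/2} + z_β = 1.960 + 1.036 = 2.996.
n = 2 × (2.996 / 0.49)² = 2 × 6.114² = 2 × 37.38 = 74.8.
Round up to the next whole participant.

n = 75 per group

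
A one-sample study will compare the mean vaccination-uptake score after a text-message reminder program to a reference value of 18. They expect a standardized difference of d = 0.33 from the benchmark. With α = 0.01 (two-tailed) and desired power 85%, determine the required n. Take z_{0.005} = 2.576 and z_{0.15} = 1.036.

For a one-sample test: n = ((z_{α/2} + z_β) / d)².
z_{α/2} + z_β = 2.576 + 1.036 = 3.612.
n = (3.612 / 0.33)² = 10.945² = 119.80.
Round up.

n = 120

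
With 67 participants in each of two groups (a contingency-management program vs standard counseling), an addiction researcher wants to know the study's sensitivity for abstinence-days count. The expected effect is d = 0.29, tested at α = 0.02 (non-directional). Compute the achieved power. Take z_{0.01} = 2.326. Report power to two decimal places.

For two equal groups, power = Φ(d·√(n/2) − z_{α/2}).
d·√(n/2) = 0.29 × √(67/2) = 0.29 × 5.788 = 1.678.
z_β = 1.678 − 2.326 = -0.648.
Power = Φ(-0.648) = 0.259.

power ≈ 0.26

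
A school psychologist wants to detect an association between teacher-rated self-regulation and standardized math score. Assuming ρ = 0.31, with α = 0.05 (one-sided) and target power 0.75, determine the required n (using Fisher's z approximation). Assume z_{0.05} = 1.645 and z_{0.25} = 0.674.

Fisher's z: C = ½·ln((1+r)/(1−r)) = ½·ln(1.8986) = 0.3205.
n = ((z_{α} + z_β)/C)² + 3.
(1.645 + 0.674) / 0.3205 = 2.319 / 0.3205 = 7.236.
n = 7.236² + 3 = 52.35 + 3 = 55.4.
Round up.

n = 56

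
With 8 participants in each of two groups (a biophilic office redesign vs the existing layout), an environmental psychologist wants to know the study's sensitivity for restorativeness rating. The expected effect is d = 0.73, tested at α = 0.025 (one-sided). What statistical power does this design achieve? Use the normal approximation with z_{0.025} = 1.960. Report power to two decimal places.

For two equal groups, power = Φ(d·√(n/2) − z_{α}).
d·√(n/2) = 0.73 × √(8/2) = 0.73 × 2.000 = 1.460.
z_β = 1.460 − 1.960 = -0.500.
Power = Φ(-0.500) = 0.309.

power ≈ 0.31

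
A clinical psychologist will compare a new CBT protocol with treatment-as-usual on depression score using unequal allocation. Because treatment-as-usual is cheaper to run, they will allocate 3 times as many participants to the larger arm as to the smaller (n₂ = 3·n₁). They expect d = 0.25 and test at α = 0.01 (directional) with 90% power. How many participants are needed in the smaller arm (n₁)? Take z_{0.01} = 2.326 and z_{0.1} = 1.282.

n₁ = 278

With allocation ratio k = n₂/n₁ = 3, Var(x̄₁−x̄₂) = σ²(1/n₁ + 1/(k·n₁)) = σ²·(k+1)/(k·n₁).
So n₁ = (1 + 1/k)·((z_{α} + z_β)/d)² = 1.333 × (3.608/0.25)².
n₁ = 1.333 × 208.28 = 277.7.
Round up: n₁ = 278, giving n₂ = 3 × 278 = 834.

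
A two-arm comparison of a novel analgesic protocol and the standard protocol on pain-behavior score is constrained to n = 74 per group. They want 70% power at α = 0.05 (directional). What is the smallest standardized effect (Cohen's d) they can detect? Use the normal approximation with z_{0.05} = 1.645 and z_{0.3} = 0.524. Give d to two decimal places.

For two independent groups of n = 74 each: d_min = (z_{α} + z_β)·√(2/n).
z-sum = 1.645 + 0.524 = 2.169.
d_min = 2.169 × √(2/74) = 2.169 × 0.1644 = 0.357.

d_min ≈ 0.36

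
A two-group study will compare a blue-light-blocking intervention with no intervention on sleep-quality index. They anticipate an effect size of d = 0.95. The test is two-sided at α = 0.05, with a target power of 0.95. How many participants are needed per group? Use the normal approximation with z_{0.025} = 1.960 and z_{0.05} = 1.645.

For two independent groups with equal n: n = 2·((z_{α/2} + z_β) / d)².
z_{α/2} + z_β = 1.960 + 1.645 = 3.605.
n = 2 × (3.605 / 0.95)² = 2 × 3.795² = 2 × 14.40 = 28.8.
Round up to the next whole participant.

n = 29 per group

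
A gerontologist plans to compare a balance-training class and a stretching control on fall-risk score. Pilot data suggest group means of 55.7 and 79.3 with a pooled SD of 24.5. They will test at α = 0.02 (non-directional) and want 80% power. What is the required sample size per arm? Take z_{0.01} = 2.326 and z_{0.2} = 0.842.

Cohen's d = |M₁ − M₂| / SD_pooled = |55.7 − 79.3| / 24.5 = 23.6 / 24.5 = 0.963.
For two independent groups with equal n: n = 2·((z_{α/2} + z_β) / d)².
z_{α/2} + z_β = 2.326 + 0.842 = 3.168.
n = 2 × (3.168 / 0.963)² = 2 × 3.290² = 2 × 10.82 = 21.6.
Round up to the next whole participant.

n = 22 per group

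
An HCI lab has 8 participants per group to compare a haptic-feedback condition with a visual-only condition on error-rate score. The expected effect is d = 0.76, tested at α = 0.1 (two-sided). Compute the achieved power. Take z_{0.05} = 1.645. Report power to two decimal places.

power ≈ 0.45

For two equal groups, power = Φ(d·√(n/2) − z_{α/2}).
d·√(n/2) = 0.76 × √(8/2) = 0.76 × 2.000 = 1.520.
z_β = 1.520 − 1.645 = -0.125.
Power = Φ(-0.125) = 0.450.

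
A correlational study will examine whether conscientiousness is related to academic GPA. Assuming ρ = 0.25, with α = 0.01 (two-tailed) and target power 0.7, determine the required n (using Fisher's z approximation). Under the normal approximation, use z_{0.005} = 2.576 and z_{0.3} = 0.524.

n = 151

Fisher's z: C = ½·ln((1+r)/(1−r)) = ½·ln(1.6667) = 0.2554.
n = ((z_{α/2} + z_β)/C)² + 3.
(2.576 + 0.524) / 0.2554 = 3.100 / 0.2554 = 12.138.
n = 12.138² + 3 = 147.33 + 3 = 150.3.
Round up.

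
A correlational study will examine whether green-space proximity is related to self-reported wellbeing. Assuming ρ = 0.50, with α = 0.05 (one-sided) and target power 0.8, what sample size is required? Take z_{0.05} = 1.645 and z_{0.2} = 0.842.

Fisher's z: C = ½·ln((1+r)/(1−r)) = ½·ln(3.0000) = 0.5493.
n = ((z_{α} + z_β)/C)² + 3.
(1.645 + 0.842) / 0.5493 = 2.487 / 0.5493 = 4.528.
n = 4.528² + 3 = 20.50 + 3 = 23.5.
Round up.

n = 24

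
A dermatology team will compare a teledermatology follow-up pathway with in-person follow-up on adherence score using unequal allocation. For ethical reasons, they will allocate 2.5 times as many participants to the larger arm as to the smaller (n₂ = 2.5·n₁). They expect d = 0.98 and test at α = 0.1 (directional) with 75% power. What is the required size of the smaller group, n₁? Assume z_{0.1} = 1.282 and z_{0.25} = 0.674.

With allocation ratio k = n₂/n₁ = 2.5, Var(x̄₁−x̄₂) = σ²(1/n₁ + 1/(k·n₁)) = σ²·(k+1)/(k·n₁).
So n₁ = (1 + 1/k)·((z_{α} + z_β)/d)² = 1.400 × (1.956/0.98)².
n₁ = 1.400 × 3.98 = 5.6.
Round up: n₁ = 6, giving n₂ = 2.5 × 6 = 15.

n₁ = 6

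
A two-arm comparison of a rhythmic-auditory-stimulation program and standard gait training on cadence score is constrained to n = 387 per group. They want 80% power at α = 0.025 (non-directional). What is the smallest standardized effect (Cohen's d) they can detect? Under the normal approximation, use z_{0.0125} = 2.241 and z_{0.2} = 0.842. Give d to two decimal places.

For two independent groups of n = 387 each: d_min = (z_{α/2} + z_β)·√(2/n).
z-sum = 2.241 + 0.842 = 3.083.
d_min = 3.083 × √(2/387) = 3.083 × 0.0719 = 0.222.

d_min ≈ 0.22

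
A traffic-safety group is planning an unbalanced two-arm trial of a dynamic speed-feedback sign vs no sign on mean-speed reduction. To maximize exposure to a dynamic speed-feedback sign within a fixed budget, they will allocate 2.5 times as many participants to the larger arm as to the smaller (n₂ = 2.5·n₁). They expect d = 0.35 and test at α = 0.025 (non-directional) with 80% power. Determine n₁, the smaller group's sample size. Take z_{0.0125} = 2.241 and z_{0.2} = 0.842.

n₁ = 109

With allocation ratio k = n₂/n₁ = 2.5, Var(x̄₁−x̄₂) = σ²(1/n₁ + 1/(k·n₁)) = σ²·(k+1)/(k·n₁).
So n₁ = (1 + 1/k)·((z_{α/2} + z_β)/d)² = 1.400 × (3.083/0.35)².
n₁ = 1.400 × 77.59 = 108.6.
Round up: n₁ = 109, giving n₂ = ⌈2.5 × 109⌉ = ⌈272.5⌉ = 273.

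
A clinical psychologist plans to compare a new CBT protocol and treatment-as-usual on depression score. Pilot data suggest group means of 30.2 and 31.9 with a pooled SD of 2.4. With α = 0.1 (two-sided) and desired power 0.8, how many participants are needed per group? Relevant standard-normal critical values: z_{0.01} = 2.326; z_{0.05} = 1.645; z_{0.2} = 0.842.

n = 25 per group

Cohen's d = |M₁ − M₂| / SD_pooled = |30.2 − 31.9| / 2.4 = 1.7 / 2.4 = 0.708.
For two independent groups with equal n: n = 2·((z_{α/2} + z_β) / d)².
z_{α/2} + z_β = 1.645 + 0.842 = 2.487.
n = 2 × (2.487 / 0.708)² = 2 × 3.513² = 2 × 12.34 = 24.7.
Round up to the next whole participant.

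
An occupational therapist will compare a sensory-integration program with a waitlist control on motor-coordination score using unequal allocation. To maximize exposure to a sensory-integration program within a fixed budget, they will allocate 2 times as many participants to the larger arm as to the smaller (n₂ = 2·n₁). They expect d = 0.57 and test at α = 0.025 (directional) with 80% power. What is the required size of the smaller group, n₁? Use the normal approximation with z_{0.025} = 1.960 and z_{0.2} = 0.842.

With allocation ratio k = n₂/n₁ = 2, Var(x̄₁−x̄₂) = σ²(1/n₁ + 1/(k·n₁)) = σ²·(k+1)/(k·n₁).
So n₁ = (1 + 1/k)·((z_{α} + z_β)/d)² = 1.500 × (2.802/0.57)².
n₁ = 1.500 × 24.16 = 36.2.
Round up: n₁ = 37, giving n₂ = 2 × 37 = 74.

n₁ = 37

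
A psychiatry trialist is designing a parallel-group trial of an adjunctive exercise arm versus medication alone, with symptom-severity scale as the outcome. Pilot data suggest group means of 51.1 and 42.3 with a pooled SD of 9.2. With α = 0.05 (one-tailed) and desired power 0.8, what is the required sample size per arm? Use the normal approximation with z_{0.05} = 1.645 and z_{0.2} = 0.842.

n = 14 per group

Cohen's d = |M₁ − M₂| / SD_pooled = |51.1 − 42.3| / 9.2 = 8.8 / 9.2 = 0.957.
For two independent groups with equal n: n = 2·((z_{α} + z_β) / d)².
z_{α} + z_β = 1.645 + 0.842 = 2.487.
n = 2 × (2.487 / 0.957)² = 2 × 2.599² = 2 × 6.75 = 13.5.
Round up to the next whole participant.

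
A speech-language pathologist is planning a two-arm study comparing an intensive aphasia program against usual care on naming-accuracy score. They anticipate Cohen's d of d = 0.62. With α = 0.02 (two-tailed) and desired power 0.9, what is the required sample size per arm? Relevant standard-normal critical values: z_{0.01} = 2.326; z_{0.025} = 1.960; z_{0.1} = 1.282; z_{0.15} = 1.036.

n = 68 per group

For two independent groups with equal n: n = 2·((z_{α/2} + z_β) / d)².
z_{α/2} + z_β = 2.326 + 1.282 = 3.608.
n = 2 × (3.608 / 0.62)² = 2 × 5.819² = 2 × 33.86 = 67.7.
Round up to the next whole participant.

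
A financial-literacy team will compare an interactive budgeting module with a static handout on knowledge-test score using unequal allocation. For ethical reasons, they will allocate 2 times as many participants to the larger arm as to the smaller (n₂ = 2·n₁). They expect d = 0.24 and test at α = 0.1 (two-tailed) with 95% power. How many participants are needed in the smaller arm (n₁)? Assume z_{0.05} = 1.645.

n₁ = 282

With allocation ratio k = n₂/n₁ = 2, Var(x̄₁−x̄₂) = σ²(1/n₁ + 1/(k·n₁)) = σ²·(k+1)/(k·n₁).
So n₁ = (1 + 1/k)·((z_{α/2} + z_β)/d)² = 1.500 × (3.290/0.24)².
n₁ = 1.500 × 187.92 = 281.9.
Round up: n₁ = 282, giving n₂ = 2 × 282 = 564.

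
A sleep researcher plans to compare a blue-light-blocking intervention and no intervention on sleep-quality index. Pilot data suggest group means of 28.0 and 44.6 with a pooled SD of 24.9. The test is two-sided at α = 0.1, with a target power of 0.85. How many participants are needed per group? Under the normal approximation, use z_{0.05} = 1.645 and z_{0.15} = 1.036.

Cohen's d = |M₁ − M₂| / SD_pooled = |28.0 − 44.6| / 24.9 = 16.6 / 24.9 = 0.667.
For two independent groups with equal n: n = 2·((z_{α/2} + z_β) / d)².
z_{α/2} + z_β = 1.645 + 1.036 = 2.681.
n = 2 × (2.681 / 0.667)² = 2 × 4.019² = 2 × 16.16 = 32.3.
Round up to the next whole participant.

n = 33 per group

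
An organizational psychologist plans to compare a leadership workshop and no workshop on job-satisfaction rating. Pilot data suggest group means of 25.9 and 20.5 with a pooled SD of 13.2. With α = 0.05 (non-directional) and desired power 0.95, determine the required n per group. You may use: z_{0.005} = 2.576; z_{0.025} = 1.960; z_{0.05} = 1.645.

n = 156 per group

Cohen's d = |M₁ − M₂| / SD_pooled = |25.9 − 20.5| / 13.2 = 5.4 / 13.2 = 0.409.
For two independent groups with equal n: n = 2·((z_{α/2} + z_β) / d)².
z_{α/2} + z_β = 1.960 + 1.645 = 3.605.
n = 2 × (3.605 / 0.409)² = 2 × 8.814² = 2 × 77.69 = 155.4.
Round up to the next whole participant.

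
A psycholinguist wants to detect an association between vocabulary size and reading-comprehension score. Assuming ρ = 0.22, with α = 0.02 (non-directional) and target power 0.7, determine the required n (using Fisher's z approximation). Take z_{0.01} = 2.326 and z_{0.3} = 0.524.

n = 166

Fisher's z: C = ½·ln((1+r)/(1−r)) = ½·ln(1.5641) = 0.2237.
n = ((z_{α/2} + z_β)/C)² + 3.
(2.326 + 0.524) / 0.2237 = 2.850 / 0.2237 = 12.740.
n = 12.740² + 3 = 162.31 + 3 = 165.3.
Round up.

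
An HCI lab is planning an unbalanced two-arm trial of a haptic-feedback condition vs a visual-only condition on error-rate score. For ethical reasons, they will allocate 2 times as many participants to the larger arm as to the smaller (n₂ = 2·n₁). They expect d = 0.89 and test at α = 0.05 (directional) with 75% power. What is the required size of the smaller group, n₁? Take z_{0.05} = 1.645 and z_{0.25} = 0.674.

n₁ = 11

With allocation ratio k = n₂/n₁ = 2, Var(x̄₁−x̄₂) = σ²(1/n₁ + 1/(k·n₁)) = σ²·(k+1)/(k·n₁).
So n₁ = (1 + 1/k)·((z_{α} + z_β)/d)² = 1.500 × (2.319/0.89)².
n₁ = 1.500 × 6.79 = 10.2.
Round up: n₁ = 11, giving n₂ = 2 × 11 = 22.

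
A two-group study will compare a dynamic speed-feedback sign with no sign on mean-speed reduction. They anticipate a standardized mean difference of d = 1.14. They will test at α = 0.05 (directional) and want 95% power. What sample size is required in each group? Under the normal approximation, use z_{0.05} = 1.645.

n = 17 per group

For two independent groups with equal n: n = 2·((z_{α} + z_β) / d)².
z_{α} + z_β = 1.645 + 1.645 = 3.290.
n = 2 × (3.290 / 1.14)² = 2 × 2.886² = 2 × 8.33 = 16.7.
Round up to the next whole participant.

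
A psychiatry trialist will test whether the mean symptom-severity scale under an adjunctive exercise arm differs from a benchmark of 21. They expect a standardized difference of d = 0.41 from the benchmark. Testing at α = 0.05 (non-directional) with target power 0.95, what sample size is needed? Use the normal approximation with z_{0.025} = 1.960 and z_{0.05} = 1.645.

For a one-sample test: n = ((z_{α/2} + z_β) / d)².
z_{α/2} + z_β = 1.960 + 1.645 = 3.605.
n = (3.605 / 0.41)² = 8.793² = 77.31.
Round up.

n = 78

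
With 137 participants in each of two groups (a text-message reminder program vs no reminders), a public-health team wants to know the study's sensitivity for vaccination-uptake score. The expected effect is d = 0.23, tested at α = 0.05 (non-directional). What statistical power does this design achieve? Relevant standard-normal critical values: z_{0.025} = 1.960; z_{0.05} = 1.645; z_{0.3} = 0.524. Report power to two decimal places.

For two equal groups, power = Φ(d·√(n/2) − z_{α/2}).
d·√(n/2) = 0.23 × √(137/2) = 0.23 × 8.276 = 1.904.
z_β = 1.904 − 1.960 = -0.056.
Power = Φ(-0.056) = 0.478.

power ≈ 0.48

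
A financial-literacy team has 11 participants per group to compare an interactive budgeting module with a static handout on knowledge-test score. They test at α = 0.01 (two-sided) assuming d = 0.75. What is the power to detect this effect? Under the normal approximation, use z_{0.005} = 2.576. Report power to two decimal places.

For two equal groups, power = Φ(d·√(n/2) − z_{α/2}).
d·√(n/2) = 0.75 × √(11/2) = 0.75 × 2.345 = 1.759.
z_β = 1.759 − 2.576 = -0.817.
Power = Φ(-0.817) = 0.207.

power ≈ 0.21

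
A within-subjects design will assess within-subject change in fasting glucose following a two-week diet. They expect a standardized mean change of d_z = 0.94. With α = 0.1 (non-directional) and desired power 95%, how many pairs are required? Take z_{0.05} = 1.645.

n = 13 pairs

For a paired (one-sample on differences) test: n = ((z_{α/2} + z_β) / d)².
z_{α/2} + z_β = 1.645 + 1.645 = 3.290.
n = (3.290 / 0.94)² = 3.500² = 12.25.
Round up.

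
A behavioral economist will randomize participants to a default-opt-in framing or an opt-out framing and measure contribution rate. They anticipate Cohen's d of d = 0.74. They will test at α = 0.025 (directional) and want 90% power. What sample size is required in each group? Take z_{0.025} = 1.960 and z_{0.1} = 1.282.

n = 39 per group

For two independent groups with equal n: n = 2·((z_{α} + z_β) / d)².
z_{α} + z_β = 1.960 + 1.282 = 3.242.
n = 2 × (3.242 / 0.74)² = 2 × 4.381² = 2 × 19.19 = 38.4.
Round up to the next whole participant.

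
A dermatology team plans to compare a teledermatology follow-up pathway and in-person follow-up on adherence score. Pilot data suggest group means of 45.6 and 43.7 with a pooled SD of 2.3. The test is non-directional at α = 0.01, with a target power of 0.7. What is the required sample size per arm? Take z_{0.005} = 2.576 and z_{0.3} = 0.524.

n = 29 per group

Cohen's d = |M₁ − M₂| / SD_pooled = |45.6 − 43.7| / 2.3 = 1.9 / 2.3 = 0.826.
For two independent groups with equal n: n = 2·((z_{α/2} + z_β) / d)².
z_{α/2} + z_β = 2.576 + 0.524 = 3.100.
n = 2 × (3.100 / 0.826)² = 2 × 3.753² = 2 × 14.09 = 28.2.
Round up to the next whole participant.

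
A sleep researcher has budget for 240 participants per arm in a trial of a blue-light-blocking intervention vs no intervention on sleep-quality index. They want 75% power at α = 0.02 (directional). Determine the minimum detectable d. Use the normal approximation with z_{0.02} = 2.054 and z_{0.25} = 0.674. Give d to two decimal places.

For two independent groups of n = 240 each: d_min = (z_{α} + z_β)·√(2/n).
z-sum = 2.054 + 0.674 = 2.728.
d_min = 2.728 × √(2/240) = 2.728 × 0.0913 = 0.249.

d_min ≈ 0.25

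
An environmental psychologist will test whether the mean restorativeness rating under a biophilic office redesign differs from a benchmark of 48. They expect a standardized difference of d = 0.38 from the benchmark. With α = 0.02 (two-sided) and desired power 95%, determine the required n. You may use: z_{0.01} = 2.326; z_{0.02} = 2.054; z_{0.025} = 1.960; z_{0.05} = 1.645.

For a one-sample test: n = ((z_{α/2} + z_β) / d)².
z_{α/2} + z_β = 2.326 + 1.645 = 3.971.
n = (3.971 / 0.38)² = 10.450² = 109.20.
Round up.

n = 110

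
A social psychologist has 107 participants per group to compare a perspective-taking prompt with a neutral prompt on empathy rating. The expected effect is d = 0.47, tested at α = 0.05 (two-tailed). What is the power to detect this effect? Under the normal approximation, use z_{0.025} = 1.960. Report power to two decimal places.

power ≈ 0.93

For two equal groups, power = Φ(d·√(n/2) − z_{α/2}).
d·√(n/2) = 0.47 × √(107/2) = 0.47 × 7.314 = 3.438.
z_β = 3.438 − 1.960 = 1.478.
Power = Φ(1.478) = 0.930.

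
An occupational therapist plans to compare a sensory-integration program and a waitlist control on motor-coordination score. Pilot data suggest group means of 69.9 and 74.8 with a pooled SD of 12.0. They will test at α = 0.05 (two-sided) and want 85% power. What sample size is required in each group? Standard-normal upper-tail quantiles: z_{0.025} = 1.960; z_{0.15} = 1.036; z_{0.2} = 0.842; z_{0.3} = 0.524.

n = 108 per group

Cohen's d = |M₁ − M₂| / SD_pooled = |69.9 − 74.8| / 12.0 = 4.9 / 12.0 = 0.408.
For two independent groups with equal n: n = 2·((z_{α/2} + z_β) / d)².
z_{α/2} + z_β = 1.960 + 1.036 = 2.996.
n = 2 × (2.996 / 0.408)² = 2 × 7.343² = 2 × 53.92 = 107.8.
Round up to the next whole participant.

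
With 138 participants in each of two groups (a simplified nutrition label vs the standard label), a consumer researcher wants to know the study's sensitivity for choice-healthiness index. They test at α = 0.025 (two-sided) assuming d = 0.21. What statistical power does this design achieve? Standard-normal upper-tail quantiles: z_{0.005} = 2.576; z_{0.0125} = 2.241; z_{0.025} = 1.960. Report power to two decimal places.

For two equal groups, power = Φ(d·√(n/2) − z_{α/2}).
d·√(n/2) = 0.21 × √(138/2) = 0.21 × 8.307 = 1.744.
z_β = 1.744 − 2.241 = -0.497.
Power = Φ(-0.497) = 0.310.

power ≈ 0.31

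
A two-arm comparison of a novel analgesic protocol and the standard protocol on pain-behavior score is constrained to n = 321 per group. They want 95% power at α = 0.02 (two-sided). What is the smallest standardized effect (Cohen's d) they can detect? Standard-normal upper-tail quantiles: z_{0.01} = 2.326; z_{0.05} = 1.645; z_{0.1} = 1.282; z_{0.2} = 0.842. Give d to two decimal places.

For two independent groups of n = 321 each: d_min = (z_{α/2} + z_β)·√(2/n).
z-sum = 2.326 + 1.645 = 3.971.
d_min = 3.971 × √(2/321) = 3.971 × 0.0789 = 0.313.

d_min ≈ 0.31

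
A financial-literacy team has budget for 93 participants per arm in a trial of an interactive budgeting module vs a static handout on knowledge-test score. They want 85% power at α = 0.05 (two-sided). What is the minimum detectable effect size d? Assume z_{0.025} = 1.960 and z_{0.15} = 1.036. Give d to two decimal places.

d_min ≈ 0.44

For two independent groups of n = 93 each: d_min = (z_{α/2} + z_β)·√(2/n).
z-sum = 1.960 + 1.036 = 2.996.
d_min = 2.996 × √(2/93) = 2.996 × 0.1466 = 0.439.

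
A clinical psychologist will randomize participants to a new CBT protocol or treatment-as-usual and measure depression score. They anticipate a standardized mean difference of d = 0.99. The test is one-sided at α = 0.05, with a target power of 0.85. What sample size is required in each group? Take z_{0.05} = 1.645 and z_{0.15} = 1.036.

For two independent groups with equal n: n = 2·((z_{α} + z_β) / d)².
z_{α} + z_β = 1.645 + 1.036 = 2.681.
n = 2 × (2.681 / 0.99)² = 2 × 2.708² = 2 × 7.33 = 14.7.
Round up to the next whole participant.

n = 15 per group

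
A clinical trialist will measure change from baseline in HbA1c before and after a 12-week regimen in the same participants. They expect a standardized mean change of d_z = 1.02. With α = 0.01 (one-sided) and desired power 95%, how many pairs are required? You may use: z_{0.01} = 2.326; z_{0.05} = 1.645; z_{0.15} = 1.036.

For a paired (one-sample on differences) test: n = ((z_{α} + z_β) / d)².
z_{α} + z_β = 2.326 + 1.645 = 3.971.
n = (3.971 / 1.02)² = 3.893² = 15.16.
Round up.

n = 16 pairs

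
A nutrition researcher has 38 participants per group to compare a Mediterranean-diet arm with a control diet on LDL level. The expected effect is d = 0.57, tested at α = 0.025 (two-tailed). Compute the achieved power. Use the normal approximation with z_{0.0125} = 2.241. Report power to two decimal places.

power ≈ 0.60

For two equal groups, power = Φ(d·√(n/2) − z_{α/2}).
d·√(n/2) = 0.57 × √(38/2) = 0.57 × 4.359 = 2.485.
z_β = 2.485 − 2.241 = 0.244.
Power = Φ(0.244) = 0.596.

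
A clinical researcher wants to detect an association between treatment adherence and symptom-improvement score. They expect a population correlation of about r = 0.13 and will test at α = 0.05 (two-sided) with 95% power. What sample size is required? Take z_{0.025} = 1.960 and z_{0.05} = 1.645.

n = 764

Fisher's z: C = ½·ln((1+r)/(1−r)) = ½·ln(1.2989) = 0.1307.
n = ((z_{α/2} + z_β)/C)² + 3.
(1.960 + 1.645) / 0.1307 = 3.605 / 0.1307 = 27.582.
n = 27.582² + 3 = 760.78 + 3 = 763.8.
Round up.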